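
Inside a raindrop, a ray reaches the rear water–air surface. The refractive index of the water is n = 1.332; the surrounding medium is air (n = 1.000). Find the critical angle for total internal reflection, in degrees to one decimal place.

48.7°

sin θ_c = n_air / n = 1.000 / 1.332 = 0.7508.
θ_c = arcsin(0.7508) = 48.66°.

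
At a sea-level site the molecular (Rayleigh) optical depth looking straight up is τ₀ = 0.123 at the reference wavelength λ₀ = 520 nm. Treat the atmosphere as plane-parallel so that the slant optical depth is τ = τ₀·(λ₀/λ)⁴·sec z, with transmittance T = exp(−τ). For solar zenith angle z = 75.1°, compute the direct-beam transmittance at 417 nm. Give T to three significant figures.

0.315

sec 75.1° = 3.8890.
τ = 0.123 × (520/417)⁴ × 3.8890 = 0.123 × 2.4181 × 3.8890 = 1.1567.
T = exp(−1.1567) = 0.3145.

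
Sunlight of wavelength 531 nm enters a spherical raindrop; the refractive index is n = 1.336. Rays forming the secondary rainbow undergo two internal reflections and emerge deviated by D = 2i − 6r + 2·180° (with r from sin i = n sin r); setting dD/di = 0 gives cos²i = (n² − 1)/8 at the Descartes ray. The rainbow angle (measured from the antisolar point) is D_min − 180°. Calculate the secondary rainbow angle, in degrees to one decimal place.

cos²i = (1.78490 − 1)/8 = 0.09811; i = arccos(0.31323) = 71.746°.
sin r = sin 71.746°/1.336 = 0.71084; r = 45.303°.
D_min = 2·71.746° − 6·45.303° + 360° = 231.674°.
Rainbow angle = D_min − 180° = 51.674°.

51.7°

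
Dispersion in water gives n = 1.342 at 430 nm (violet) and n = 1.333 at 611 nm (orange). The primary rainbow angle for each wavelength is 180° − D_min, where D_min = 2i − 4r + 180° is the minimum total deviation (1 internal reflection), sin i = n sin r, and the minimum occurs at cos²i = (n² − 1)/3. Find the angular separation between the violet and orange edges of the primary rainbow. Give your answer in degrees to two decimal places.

At 430 nm (n = 1.342): cos²i = 0.26699 → i = 58.888°, r = 39.641°, D_min = 139.213°, rainbow angle = 40.787°.
At 611 nm (n = 1.333): cos²i = 0.25896 → i = 59.410°, r = 40.225°, D_min = 137.922°, rainbow angle = 42.078°.
Angular width = |40.787° − 42.078°| = 1.291°.

1.29°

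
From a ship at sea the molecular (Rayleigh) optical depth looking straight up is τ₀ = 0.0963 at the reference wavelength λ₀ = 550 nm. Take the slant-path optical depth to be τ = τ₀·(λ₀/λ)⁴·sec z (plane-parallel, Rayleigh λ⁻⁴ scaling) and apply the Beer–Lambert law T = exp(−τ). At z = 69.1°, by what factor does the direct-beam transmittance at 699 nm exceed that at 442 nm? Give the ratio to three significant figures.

Airmass: sec 69.1° = 2.8032.
τ(699 nm) = 0.0963 × (550/699)⁴ × 2.8032 = 0.0963 × 0.3833 × 2.8032 = 0.1035.
τ(442 nm) = 0.0963 × (550/442)⁴ × 2.8032 = 0.0963 × 2.3975 × 2.8032 = 0.6472.
T(699)/T(442) = exp(τ_B − τ_A) = exp(0.5437) = 1.7224.

1.72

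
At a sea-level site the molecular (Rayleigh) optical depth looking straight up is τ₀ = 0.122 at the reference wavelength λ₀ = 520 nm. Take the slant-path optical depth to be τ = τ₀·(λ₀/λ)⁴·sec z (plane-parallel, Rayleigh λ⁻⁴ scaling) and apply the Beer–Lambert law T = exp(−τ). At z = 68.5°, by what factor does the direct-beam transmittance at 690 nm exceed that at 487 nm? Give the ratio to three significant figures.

1.38

Airmass: sec 68.5° = 2.7285.
τ(690 nm) = 0.122 × (520/690)⁴ × 2.7285 = 0.122 × 0.3226 × 2.7285 = 0.1074.
τ(487 nm) = 0.122 × (520/487)⁴ × 2.7285 = 0.122 × 1.2999 × 2.7285 = 0.4327.
T(690)/T(487) = exp(τ_B − τ_A) = exp(0.3253) = 1.3845.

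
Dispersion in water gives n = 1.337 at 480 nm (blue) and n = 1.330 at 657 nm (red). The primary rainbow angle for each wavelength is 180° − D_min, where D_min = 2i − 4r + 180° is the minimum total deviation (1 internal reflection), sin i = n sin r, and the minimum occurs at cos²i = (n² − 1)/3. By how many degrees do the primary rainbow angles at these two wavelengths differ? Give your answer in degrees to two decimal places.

1.02°

At 480 nm (n = 1.337): cos²i = 0.26252 → i = 59.178°, r = 39.964°, D_min = 138.500°, rainbow angle = 41.500°.
At 657 nm (n = 1.330): cos²i = 0.25630 → i = 59.585°, r = 40.422°, D_min = 137.484°, rainbow angle = 42.516°.
Angular width = |41.500° − 42.516°| = 1.016°.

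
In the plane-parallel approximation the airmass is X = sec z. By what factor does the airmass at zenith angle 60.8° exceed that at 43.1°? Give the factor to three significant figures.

X(60.8°)/X(43.1°) = sec 60.8° / sec 43.1° = cos 43.1° / cos 60.8° = 0.7302/0.4879 = 1.4967.

1.50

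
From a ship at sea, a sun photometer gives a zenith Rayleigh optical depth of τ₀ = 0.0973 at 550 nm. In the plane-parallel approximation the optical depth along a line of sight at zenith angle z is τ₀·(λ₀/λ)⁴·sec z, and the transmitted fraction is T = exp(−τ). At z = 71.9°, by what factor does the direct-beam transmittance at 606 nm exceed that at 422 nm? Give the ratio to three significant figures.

2.00

Airmass: sec 71.9° = 3.2188.
τ(606 nm) = 0.0973 × (550/606)⁴ × 3.2188 = 0.0973 × 0.6785 × 3.2188 = 0.2125.
τ(422 nm) = 0.0973 × (550/422)⁴ × 3.2188 = 0.0973 × 2.8854 × 3.2188 = 0.9037.
T(606)/T(422) = exp(τ_B − τ_A) = exp(0.6912) = 1.9960.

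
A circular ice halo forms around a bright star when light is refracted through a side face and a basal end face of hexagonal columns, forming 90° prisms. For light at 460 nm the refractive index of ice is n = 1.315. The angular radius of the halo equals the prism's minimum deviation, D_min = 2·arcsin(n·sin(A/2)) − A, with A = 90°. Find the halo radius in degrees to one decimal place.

46.8°

n·sin(A/2) = 1.315 × sin 45° = 1.315 × 0.7071 = 0.9298.
D_min = 2·arcsin(0.9298) − 90° = 2 × 68.411° − 90° = 46.821°.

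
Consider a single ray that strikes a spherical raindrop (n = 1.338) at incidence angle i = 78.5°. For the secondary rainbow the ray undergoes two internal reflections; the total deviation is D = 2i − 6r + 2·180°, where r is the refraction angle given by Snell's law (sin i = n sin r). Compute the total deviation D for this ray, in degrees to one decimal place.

234.5°

sin r = sin 78.5° / 1.338 = 0.9799/1.338 = 0.7324; r = 47.09°.
D = 2·78.5° − 6·47.09° + 2·180° = 157.00° − 282.52° + 360° = 234.48°.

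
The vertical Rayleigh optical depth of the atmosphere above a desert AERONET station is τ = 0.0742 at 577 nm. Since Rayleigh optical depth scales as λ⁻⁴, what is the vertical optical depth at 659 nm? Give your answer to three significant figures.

0.0436

τ(659 nm) = τ(577 nm) × (577/659)⁴ = 0.0742 × (0.8756)⁴ = 0.0742 × 0.5877 = 0.0436.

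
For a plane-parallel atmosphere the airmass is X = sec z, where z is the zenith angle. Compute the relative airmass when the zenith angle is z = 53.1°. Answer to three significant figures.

X = sec z = 1/cos 53.1° = 1/0.6004 = 1.6655.

1.67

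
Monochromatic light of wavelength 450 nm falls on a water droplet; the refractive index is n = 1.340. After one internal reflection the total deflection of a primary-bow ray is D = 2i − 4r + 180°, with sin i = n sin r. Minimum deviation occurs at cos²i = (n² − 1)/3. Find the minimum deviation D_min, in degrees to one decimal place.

cos²i = (1.79560 − 1)/3 = 0.26520; i = arccos(0.51498) = 59.004°.
sin r = sin 59.004°/1.340 = 0.63971; r = 39.770°.
D_min = 2·59.004° − 4·39.770° + 180° = 138.929°.

138.9°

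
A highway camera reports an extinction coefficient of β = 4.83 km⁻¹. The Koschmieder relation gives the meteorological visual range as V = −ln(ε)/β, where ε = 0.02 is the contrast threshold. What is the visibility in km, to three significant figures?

0.810 km

V = −ln(0.02) / 4.83 = 3.912 / 4.83 = 0.8099 km.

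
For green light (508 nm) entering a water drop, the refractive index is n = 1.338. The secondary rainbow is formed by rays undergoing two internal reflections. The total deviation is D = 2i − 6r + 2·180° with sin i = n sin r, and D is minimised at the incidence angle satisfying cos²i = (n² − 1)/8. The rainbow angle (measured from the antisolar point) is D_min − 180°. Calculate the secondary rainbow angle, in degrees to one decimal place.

52.2°

cos²i = (1.79024 − 1)/8 = 0.09878; i = arccos(0.31429) = 71.682°.
sin r = sin 71.682°/1.338 = 0.70951; r = 45.195°.
D_min = 2·71.682° − 6·45.195° + 360° = 232.193°.
Rainbow angle = D_min − 180° = 52.193°.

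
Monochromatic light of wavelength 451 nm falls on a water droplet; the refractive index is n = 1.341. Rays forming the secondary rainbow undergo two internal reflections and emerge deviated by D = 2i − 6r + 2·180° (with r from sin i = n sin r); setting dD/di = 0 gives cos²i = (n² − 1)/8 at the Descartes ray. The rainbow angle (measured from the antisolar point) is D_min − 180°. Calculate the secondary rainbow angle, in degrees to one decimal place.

53.0°

cos²i = (1.79828 − 1)/8 = 0.09979; i = arccos(0.31589) = 71.586°.
sin r = sin 71.586°/1.341 = 0.70753; r = 45.034°.
D_min = 2·71.586° − 6·45.034° + 360° = 232.966°.
Rainbow angle = D_min − 180° = 52.966°.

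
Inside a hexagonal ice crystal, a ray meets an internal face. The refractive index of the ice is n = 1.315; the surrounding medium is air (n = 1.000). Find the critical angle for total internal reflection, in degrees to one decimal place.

sin θ_c = n_air / n = 1.000 / 1.315 = 0.7605.
θ_c = arcsin(0.7605) = 49.50°.

49.5°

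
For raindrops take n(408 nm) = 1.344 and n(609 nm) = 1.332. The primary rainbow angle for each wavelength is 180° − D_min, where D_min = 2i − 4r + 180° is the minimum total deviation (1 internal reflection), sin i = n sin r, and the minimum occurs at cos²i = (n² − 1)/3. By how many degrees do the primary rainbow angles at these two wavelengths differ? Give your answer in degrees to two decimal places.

At 408 nm (n = 1.344): cos²i = 0.26878 → i = 58.772°, r = 39.512°, D_min = 139.495°, rainbow angle = 40.505°.
At 609 nm (n = 1.332): cos²i = 0.25807 → i = 59.469°, r = 40.290°, D_min = 137.776°, rainbow angle = 42.224°.
Angular width = |40.505° − 42.224°| = 1.719°.

1.72°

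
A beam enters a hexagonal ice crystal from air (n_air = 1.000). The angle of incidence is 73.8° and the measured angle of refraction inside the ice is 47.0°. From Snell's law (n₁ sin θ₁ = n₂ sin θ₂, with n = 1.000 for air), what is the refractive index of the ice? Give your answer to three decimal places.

1.313

n = sin θ_i / sin θ_r = sin 73.8° / sin 47.0° = 0.9603 / 0.7314 = 1.3130.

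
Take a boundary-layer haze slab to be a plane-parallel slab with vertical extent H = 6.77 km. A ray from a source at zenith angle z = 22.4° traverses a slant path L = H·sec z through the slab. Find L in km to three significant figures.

7.32 km

sec z = 1/cos 22.4° = 1.0816.
L = 6.77 × 1.0816 = 7.323 km.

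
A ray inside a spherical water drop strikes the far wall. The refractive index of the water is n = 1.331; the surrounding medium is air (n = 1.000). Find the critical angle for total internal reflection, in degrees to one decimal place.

48.7°

sin θ_c = n_air / n = 1.000 / 1.331 = 0.7513.
θ_c = arcsin(0.7513) = 48.70°.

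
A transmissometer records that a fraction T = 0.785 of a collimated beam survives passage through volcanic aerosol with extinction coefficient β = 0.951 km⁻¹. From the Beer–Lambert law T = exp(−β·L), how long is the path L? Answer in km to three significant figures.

Beer–Lambert: T = exp(−βL) ⇒ L = −ln(T)/β = −ln(0.785)/0.951 = 0.2421/0.951 = 0.2545 km.

0.255 km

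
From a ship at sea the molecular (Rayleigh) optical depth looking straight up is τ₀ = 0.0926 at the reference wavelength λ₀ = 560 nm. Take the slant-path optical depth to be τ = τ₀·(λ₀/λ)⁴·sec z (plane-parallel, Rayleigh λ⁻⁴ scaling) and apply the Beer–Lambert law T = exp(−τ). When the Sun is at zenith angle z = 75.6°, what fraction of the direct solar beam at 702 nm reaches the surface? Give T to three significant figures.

0.860

sec 75.6° = 4.0211.
τ = 0.0926 × (560/702)⁴ × 4.0211 = 0.0926 × 0.4050 × 4.0211 = 0.1508.
T = exp(−0.1508) = 0.8600.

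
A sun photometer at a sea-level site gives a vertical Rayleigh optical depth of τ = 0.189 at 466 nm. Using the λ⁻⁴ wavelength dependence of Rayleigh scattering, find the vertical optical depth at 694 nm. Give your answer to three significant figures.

0.0384

τ(694 nm) = τ(466 nm) × (466/694)⁴ = 0.189 × (0.6715)⁴ = 0.189 × 0.2033 = 0.0384.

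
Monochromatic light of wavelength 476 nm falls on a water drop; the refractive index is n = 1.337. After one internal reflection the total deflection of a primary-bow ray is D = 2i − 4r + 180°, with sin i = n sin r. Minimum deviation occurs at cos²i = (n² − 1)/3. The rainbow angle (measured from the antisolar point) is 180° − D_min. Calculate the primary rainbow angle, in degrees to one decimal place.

41.5°

cos²i = (1.78757 − 1)/3 = 0.26252; i = arccos(0.51237) = 59.178°.
sin r = sin 59.178°/1.337 = 0.64231; r = 39.964°.
D_min = 2·59.178° − 4·39.964° + 180° = 138.500°.
Rainbow angle = 180° − D_min = 41.500°.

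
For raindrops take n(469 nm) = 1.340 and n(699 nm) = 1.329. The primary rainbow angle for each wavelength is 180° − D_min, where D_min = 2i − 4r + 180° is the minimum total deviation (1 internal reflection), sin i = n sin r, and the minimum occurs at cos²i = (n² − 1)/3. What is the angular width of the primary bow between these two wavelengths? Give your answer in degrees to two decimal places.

1.59°

At 469 nm (n = 1.340): cos²i = 0.26520 → i = 59.004°, r = 39.770°, D_min = 138.929°, rainbow angle = 41.071°.
At 699 nm (n = 1.329): cos²i = 0.25541 → i = 59.643°, r = 40.487°, D_min = 137.337°, rainbow angle = 42.663°.
Angular width = |41.071° − 42.663°| = 1.592°.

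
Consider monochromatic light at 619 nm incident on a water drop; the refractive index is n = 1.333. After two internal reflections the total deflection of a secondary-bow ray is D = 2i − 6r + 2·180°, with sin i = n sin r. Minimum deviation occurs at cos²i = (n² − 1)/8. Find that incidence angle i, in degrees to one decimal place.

71.8°

cos²i = (1.333² − 1)/8 = (1.77689 − 1)/8 = 0.09711.
cos i = 0.31163, so i = 71.843°.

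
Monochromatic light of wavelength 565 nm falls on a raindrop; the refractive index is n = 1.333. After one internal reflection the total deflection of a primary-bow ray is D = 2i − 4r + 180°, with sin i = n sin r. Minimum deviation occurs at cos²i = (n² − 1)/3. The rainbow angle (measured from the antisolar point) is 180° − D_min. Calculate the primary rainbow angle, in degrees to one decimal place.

42.1°

cos²i = (1.77689 − 1)/3 = 0.25896; i = arccos(0.50888) = 59.410°.
sin r = sin 59.410°/1.333 = 0.64579; r = 40.225°.
D_min = 2·59.410° − 4·40.225° + 180° = 137.922°.
Rainbow angle = 180° − D_min = 42.078°.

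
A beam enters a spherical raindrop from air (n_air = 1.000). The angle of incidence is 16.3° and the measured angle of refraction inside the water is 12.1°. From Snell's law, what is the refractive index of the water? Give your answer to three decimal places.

n = sin θ_i / sin θ_r = sin 16.3° / sin 12.1° = 0.2807 / 0.2096 = 1.3389.

1.339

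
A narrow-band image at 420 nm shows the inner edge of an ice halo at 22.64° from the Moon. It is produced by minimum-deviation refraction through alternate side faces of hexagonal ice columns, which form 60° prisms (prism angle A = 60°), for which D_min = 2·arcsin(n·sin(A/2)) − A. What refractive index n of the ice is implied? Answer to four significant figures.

1.321

Rearranging: n = sin((D_min + A)/2) / sin(A/2).
(D_min + A)/2 = (22.64° + 60°)/2 = 41.320°.
n = sin 41.320° / sin 30° = 0.6603 / 0.5000 = 1.3205.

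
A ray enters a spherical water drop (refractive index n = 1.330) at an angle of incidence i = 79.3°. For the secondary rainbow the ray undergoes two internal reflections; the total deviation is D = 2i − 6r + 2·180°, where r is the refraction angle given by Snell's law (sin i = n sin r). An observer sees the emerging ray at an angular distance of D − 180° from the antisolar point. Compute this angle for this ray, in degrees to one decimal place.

52.8°

sin r = sin 79.3° / 1.330 = 0.9826/1.330 = 0.7388; r = 47.63°.
D = 2·79.3° − 6·47.63° + 2·180° = 158.60° − 285.78° + 360° = 232.82°.
Angle from antisolar point = D − 180° = 52.82°.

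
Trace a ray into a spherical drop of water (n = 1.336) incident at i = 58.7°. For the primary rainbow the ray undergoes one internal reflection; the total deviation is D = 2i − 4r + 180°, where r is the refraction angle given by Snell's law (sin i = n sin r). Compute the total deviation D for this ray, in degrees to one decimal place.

sin r = sin 58.7° / 1.336 = 0.8545/1.336 = 0.6396; r = 39.76°.
D = 2·58.7° − 4·39.76° + 180° = 117.40° − 159.04° + 180° = 138.36°.

138.4°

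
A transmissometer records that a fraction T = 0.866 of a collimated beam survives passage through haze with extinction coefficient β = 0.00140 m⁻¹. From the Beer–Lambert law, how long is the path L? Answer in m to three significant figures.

Beer–Lambert: T = exp(−βL) ⇒ L = −ln(T)/β = −ln(0.866)/0.00140 = 0.1439/0.00140 = 102.8 m.

103 m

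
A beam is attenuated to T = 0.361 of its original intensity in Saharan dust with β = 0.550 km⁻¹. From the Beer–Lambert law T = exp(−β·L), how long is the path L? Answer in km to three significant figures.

1.85 km

Beer–Lambert: T = exp(−βL) ⇒ L = −ln(T)/β = −ln(0.361)/0.550 = 1.0189/0.550 = 1.853 km.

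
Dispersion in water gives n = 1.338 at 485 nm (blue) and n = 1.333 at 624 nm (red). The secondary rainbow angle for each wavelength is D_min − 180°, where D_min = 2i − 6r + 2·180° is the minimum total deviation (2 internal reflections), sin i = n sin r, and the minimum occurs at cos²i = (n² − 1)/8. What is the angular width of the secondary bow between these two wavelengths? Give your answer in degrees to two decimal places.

1.30°

At 485 nm (n = 1.338): cos²i = 0.09878 → i = 71.682°, r = 45.195°, D_min = 232.193°, rainbow angle = 52.193°.
At 624 nm (n = 1.333): cos²i = 0.09711 → i = 71.843°, r = 45.466°, D_min = 230.891°, rainbow angle = 50.891°.
Angular width = |52.193° − 50.891°| = 1.302°.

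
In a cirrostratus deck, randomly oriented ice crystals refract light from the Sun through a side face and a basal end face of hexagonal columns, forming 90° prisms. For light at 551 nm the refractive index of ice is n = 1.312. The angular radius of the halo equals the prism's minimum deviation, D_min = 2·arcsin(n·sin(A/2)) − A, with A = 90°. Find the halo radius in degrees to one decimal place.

n·sin(A/2) = 1.312 × sin 45° = 1.312 × 0.7071 = 0.9277.
D_min = 2·arcsin(0.9277) − 90° = 2 × 68.083° − 90° = 46.166°.

46.2°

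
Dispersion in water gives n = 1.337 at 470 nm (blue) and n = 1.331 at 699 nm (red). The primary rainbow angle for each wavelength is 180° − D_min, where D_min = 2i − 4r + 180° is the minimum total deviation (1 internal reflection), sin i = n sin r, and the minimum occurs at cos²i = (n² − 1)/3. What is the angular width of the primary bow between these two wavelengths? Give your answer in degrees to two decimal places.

At 470 nm (n = 1.337): cos²i = 0.26252 → i = 59.178°, r = 39.964°, D_min = 138.500°, rainbow angle = 41.500°.
At 699 nm (n = 1.331): cos²i = 0.25719 → i = 59.527°, r = 40.356°, D_min = 137.630°, rainbow angle = 42.370°.
Angular width = |41.500° − 42.370°| = 0.870°.

0.87°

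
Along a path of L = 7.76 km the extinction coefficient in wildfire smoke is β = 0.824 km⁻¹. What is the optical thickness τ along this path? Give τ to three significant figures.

τ = β·L = 0.824 × 7.76 = 6.3942.

6.39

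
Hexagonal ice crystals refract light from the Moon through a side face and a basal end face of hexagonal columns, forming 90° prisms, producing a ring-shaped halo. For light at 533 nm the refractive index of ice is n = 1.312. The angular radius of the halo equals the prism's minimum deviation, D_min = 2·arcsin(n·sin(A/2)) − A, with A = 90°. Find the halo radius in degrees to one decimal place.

n·sin(A/2) = 1.312 × sin 45° = 1.312 × 0.7071 = 0.9277.
D_min = 2·arcsin(0.9277) − 90° = 2 × 68.083° − 90° = 46.166°.

46.2°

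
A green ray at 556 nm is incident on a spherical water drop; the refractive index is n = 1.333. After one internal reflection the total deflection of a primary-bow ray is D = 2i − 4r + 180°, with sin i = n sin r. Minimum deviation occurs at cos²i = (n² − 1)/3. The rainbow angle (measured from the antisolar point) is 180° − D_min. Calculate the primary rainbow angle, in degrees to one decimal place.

cos²i = (1.77689 − 1)/3 = 0.25896; i = arccos(0.50888) = 59.410°.
sin r = sin 59.410°/1.333 = 0.64579; r = 40.225°.
D_min = 2·59.410° − 4·40.225° + 180° = 137.922°.
Rainbow angle = 180° − D_min = 42.078°.

42.1°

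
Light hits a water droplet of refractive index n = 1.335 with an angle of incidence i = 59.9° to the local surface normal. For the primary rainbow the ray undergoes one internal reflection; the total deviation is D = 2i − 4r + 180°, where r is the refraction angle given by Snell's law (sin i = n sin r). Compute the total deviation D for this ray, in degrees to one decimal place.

138.2°

sin r = sin 59.9° / 1.335 = 0.8652/1.335 = 0.6481; r = 40.40°.
D = 2·59.9° − 4·40.40° + 180° = 119.80° − 161.58° + 180° = 138.22°.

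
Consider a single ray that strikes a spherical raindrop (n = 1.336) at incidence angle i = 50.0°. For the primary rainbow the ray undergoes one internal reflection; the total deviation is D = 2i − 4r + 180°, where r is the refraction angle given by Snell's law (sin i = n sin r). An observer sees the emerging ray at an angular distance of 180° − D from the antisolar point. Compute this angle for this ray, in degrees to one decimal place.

39.9°

sin r = sin 50.0° / 1.336 = 0.7660/1.336 = 0.5734; r = 34.99°.
D = 2·50.0° − 4·34.99° + 180° = 100.00° − 139.95° + 180° = 140.05°.
Angle from antisolar point = 180° − D = 39.95°.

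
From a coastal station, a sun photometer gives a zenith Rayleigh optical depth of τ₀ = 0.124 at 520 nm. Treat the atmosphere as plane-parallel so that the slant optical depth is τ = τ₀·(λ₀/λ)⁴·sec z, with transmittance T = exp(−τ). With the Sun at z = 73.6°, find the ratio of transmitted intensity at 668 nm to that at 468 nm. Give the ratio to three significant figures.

Airmass: sec 73.6° = 3.5418.
τ(668 nm) = 0.124 × (520/668)⁴ × 3.5418 = 0.124 × 0.3672 × 3.5418 = 0.1613.
τ(468 nm) = 0.124 × (520/468)⁴ × 3.5418 = 0.124 × 1.5242 × 3.5418 = 0.6694.
T(668)/T(468) = exp(τ_B − τ_A) = exp(0.5081) = 1.6622.

1.66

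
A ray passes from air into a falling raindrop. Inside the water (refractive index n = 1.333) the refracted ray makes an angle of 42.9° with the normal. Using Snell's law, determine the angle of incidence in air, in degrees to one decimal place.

Snell: sin θ_i = n · sin θ_r = 1.333 × sin 42.9° = 1.333 × 0.6807 = 0.9074.
θ_i = arcsin(0.9074) = 65.15°.

65.1°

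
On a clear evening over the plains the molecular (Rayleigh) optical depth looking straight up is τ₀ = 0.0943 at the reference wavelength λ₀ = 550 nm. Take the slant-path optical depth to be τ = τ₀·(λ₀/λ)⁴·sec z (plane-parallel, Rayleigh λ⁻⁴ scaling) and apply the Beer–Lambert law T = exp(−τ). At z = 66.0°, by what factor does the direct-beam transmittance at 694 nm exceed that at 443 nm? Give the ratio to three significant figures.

1.58

Airmass: sec 66.0° = 2.4586.
τ(694 nm) = 0.0943 × (550/694)⁴ × 2.4586 = 0.0943 × 0.3945 × 2.4586 = 0.0915.
τ(443 nm) = 0.0943 × (550/443)⁴ × 2.4586 = 0.0943 × 2.3759 × 2.4586 = 0.5509.
T(694)/T(443) = exp(τ_B − τ_A) = exp(0.4594) = 1.5831.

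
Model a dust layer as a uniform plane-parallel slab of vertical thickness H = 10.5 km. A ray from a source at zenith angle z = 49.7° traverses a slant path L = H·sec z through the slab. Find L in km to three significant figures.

sec z = 1/cos 49.7° = 1.5461.
L = 10.5 × 1.5461 = 16.234 km.

16.2 km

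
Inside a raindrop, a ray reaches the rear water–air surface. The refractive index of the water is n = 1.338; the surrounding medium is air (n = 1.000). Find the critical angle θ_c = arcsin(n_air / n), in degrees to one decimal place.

48.4°

sin θ_c = n_air / n = 1.000 / 1.338 = 0.7474.
θ_c = arcsin(0.7474) = 48.36°.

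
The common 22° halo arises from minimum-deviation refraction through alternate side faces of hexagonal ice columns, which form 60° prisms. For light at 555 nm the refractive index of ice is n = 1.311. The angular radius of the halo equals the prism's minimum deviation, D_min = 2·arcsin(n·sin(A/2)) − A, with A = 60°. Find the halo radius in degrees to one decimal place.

21.9°

n·sin(A/2) = 1.311 × sin 30° = 1.311 × 0.5000 = 0.6555.
D_min = 2·arcsin(0.6555) − 60° = 2 × 40.958° − 60° = 21.915°.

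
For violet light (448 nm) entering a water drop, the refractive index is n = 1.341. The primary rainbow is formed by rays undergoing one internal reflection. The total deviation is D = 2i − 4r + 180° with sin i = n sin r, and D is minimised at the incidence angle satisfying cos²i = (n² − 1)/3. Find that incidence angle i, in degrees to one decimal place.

58.9°

cos²i = (1.341² − 1)/3 = (1.79828 − 1)/3 = 0.26609.
cos i = 0.51584, so i = 58.946°.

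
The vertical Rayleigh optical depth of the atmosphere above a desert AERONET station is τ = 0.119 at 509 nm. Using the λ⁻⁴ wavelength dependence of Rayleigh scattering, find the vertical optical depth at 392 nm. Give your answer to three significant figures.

τ(392 nm) = τ(509 nm) × (509/392)⁴ = 0.119 × (1.2985)⁴ = 0.119 × 2.8427 = 0.3383.

0.338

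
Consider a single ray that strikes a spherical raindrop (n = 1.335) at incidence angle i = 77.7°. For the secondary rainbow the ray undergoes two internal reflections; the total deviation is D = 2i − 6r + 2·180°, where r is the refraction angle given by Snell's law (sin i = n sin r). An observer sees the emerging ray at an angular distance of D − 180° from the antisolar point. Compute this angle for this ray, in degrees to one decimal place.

sin r = sin 77.7° / 1.335 = 0.9770/1.335 = 0.7319; r = 47.04°.
D = 2·77.7° − 6·47.04° + 2·180° = 155.40° − 282.26° + 360° = 233.14°.
Angle from antisolar point = D − 180° = 53.14°.

53.1°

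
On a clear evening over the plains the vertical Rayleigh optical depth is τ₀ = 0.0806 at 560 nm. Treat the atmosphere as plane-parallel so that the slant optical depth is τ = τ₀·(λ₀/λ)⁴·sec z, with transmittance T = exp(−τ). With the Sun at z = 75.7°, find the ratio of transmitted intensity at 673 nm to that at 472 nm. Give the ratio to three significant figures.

Airmass: sec 75.7° = 4.0486.
τ(673 nm) = 0.0806 × (560/673)⁴ × 4.0486 = 0.0806 × 0.4794 × 4.0486 = 0.1564.
τ(472 nm) = 0.0806 × (560/472)⁴ × 4.0486 = 0.0806 × 1.9815 × 4.0486 = 0.6466.
T(673)/T(472) = exp(τ_B − τ_A) = exp(0.4901) = 1.6326.

1.63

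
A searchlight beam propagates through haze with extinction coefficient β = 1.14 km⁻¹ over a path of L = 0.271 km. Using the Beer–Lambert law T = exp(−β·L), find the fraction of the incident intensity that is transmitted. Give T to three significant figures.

τ = β·L = 1.14 × 0.271 = 0.3089.
T = exp(−0.3089) = 0.7342.

0.734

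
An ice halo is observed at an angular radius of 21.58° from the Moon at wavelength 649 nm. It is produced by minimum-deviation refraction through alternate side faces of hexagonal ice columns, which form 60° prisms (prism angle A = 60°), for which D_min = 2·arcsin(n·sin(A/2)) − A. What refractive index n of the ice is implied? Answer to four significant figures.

Rearranging: n = sin((D_min + A)/2) / sin(A/2).
(D_min + A)/2 = (21.58° + 60°)/2 = 40.790°.
n = sin 40.790° / sin 30° = 0.6533 / 0.5000 = 1.3066.

1.307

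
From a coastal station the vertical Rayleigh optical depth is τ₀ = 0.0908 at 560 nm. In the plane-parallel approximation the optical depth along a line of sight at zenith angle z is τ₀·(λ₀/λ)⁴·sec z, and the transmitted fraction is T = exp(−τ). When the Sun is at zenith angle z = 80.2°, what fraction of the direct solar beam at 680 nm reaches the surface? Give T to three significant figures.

sec 80.2° = 5.8751.
τ = 0.0908 × (560/680)⁴ × 5.8751 = 0.0908 × 0.4600 × 5.8751 = 0.2454.
T = exp(−0.2454) = 0.7824.

0.782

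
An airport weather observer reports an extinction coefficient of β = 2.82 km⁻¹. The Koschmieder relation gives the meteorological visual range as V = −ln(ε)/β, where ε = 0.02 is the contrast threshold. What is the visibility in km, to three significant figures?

1.39 km

V = −ln(0.02) / 2.82 = 3.912 / 2.82 = 1.3872 km.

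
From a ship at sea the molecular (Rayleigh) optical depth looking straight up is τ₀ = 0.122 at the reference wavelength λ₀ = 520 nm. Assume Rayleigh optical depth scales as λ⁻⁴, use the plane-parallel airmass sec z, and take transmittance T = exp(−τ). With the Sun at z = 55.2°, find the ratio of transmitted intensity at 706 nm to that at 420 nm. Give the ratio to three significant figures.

Airmass: sec 55.2° = 1.7522.
τ(706 nm) = 0.122 × (520/706)⁴ × 1.7522 = 0.122 × 0.2943 × 1.7522 = 0.0629.
τ(420 nm) = 0.122 × (520/420)⁴ × 1.7522 = 0.122 × 2.3497 × 1.7522 = 0.5023.
T(706)/T(420) = exp(τ_B − τ_A) = exp(0.4394) = 1.5517.

1.55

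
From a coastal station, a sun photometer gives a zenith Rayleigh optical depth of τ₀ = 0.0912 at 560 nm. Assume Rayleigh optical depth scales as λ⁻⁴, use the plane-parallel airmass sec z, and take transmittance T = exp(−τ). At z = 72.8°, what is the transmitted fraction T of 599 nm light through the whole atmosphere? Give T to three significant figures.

0.790

sec 72.8° = 3.3817.
τ = 0.0912 × (560/599)⁴ × 3.3817 = 0.0912 × 0.7639 × 3.3817 = 0.2356.
T = exp(−0.2356) = 0.7901.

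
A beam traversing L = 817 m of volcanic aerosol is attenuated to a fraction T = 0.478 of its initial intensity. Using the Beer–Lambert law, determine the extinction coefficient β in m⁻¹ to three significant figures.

0.000903 m⁻¹

Beer–Lambert: T = exp(−βL) ⇒ β = −ln(T)/L = −ln(0.478)/817 = 0.7381/817 = 0.0009035 m⁻¹.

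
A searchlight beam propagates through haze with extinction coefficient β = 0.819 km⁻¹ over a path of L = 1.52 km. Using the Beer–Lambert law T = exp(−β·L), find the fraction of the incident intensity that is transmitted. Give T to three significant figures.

0.288

τ = β·L = 0.819 × 1.52 = 1.2449.
T = exp(−1.2449) = 0.2880.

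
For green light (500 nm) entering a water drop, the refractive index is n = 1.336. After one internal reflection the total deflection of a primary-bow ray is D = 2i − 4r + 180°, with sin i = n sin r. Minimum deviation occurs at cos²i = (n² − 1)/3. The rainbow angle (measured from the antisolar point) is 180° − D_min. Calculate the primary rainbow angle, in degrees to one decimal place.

41.6°

cos²i = (1.78490 − 1)/3 = 0.26163; i = arccos(0.51150) = 59.236°.
sin r = sin 59.236°/1.336 = 0.64318; r = 40.029°.
D_min = 2·59.236° − 4·40.029° + 180° = 138.356°.
Rainbow angle = 180° − D_min = 41.644°.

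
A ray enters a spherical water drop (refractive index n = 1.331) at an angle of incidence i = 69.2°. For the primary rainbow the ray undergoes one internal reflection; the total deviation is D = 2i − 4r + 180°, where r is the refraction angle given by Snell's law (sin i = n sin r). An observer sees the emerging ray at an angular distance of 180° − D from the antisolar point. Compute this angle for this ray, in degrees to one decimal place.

sin r = sin 69.2° / 1.331 = 0.9348/1.331 = 0.7023; r = 44.62°.
D = 2·69.2° − 4·44.62° + 180° = 138.40° − 178.46° + 180° = 139.94°.
Angle from antisolar point = 180° − D = 40.06°.

40.1°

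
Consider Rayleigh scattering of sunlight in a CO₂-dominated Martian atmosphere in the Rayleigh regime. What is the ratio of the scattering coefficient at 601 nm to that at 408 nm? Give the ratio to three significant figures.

0.212

Rayleigh scattering ∝ λ⁻⁴, so the ratio of coefficients is the inverse fourth power of the wavelength ratio.
σ(601)/σ(408) = (408/601)⁴ = (0.6789)⁴ = 0.2124.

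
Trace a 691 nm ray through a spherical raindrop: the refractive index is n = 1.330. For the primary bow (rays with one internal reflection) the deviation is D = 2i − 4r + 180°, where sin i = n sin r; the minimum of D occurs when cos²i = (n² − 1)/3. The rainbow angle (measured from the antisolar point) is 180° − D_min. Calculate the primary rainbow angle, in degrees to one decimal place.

cos²i = (1.76890 − 1)/3 = 0.25630; i = arccos(0.50626) = 59.585°.
sin r = sin 59.585°/1.330 = 0.64841; r = 40.422°.
D_min = 2·59.585° − 4·40.422° + 180° = 137.484°.
Rainbow angle = 180° − D_min = 42.516°.

42.5°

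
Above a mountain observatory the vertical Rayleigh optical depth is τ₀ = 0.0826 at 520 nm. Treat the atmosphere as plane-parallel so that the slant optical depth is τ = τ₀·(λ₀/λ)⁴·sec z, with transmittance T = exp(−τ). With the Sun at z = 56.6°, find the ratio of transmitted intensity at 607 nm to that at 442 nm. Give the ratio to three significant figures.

1.23

Airmass: sec 56.6° = 1.8166.
τ(607 nm) = 0.0826 × (520/607)⁴ × 1.8166 = 0.0826 × 0.5386 × 1.8166 = 0.0808.
τ(442 nm) = 0.0826 × (520/442)⁴ × 1.8166 = 0.0826 × 1.9157 × 1.8166 = 0.2874.
T(607)/T(442) = exp(τ_B − τ_A) = exp(0.2066) = 1.2295.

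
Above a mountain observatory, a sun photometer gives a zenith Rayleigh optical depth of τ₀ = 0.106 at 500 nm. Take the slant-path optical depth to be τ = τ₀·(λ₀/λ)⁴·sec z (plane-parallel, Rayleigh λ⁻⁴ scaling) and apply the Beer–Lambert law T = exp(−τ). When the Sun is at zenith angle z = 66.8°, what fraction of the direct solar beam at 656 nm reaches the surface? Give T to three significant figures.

0.913

sec 66.8° = 2.5384.
τ = 0.106 × (500/656)⁴ × 2.5384 = 0.106 × 0.3375 × 2.5384 = 0.0908.
T = exp(−0.0908) = 0.9132.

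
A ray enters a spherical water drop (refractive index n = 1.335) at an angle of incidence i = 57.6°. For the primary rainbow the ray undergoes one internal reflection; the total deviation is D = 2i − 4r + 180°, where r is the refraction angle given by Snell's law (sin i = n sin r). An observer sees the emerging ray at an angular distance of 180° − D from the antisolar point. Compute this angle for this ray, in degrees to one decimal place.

sin r = sin 57.6° / 1.335 = 0.8443/1.335 = 0.6325; r = 39.23°.
D = 2·57.6° − 4·39.23° + 180° = 115.20° − 156.93° + 180° = 138.27°.
Angle from antisolar point = 180° − D = 41.73°.

41.7°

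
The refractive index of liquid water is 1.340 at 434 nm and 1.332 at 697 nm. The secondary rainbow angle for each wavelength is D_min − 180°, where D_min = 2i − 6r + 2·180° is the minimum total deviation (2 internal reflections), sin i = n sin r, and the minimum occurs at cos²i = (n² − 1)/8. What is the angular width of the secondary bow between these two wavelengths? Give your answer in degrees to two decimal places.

At 434 nm (n = 1.340): cos²i = 0.09945 → i = 71.618°, r = 45.088°, D_min = 232.709°, rainbow angle = 52.709°.
At 697 nm (n = 1.332): cos²i = 0.09678 → i = 71.875°, r = 45.520°, D_min = 230.628°, rainbow angle = 50.628°.
Angular width = |52.709° − 50.628°| = 2.080°.

2.08°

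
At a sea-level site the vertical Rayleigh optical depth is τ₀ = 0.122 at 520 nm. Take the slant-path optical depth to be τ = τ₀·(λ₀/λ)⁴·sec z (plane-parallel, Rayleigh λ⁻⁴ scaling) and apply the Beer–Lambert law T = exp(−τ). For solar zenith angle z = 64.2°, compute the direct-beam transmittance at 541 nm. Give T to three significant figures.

0.787

sec 64.2° = 2.2976.
τ = 0.122 × (520/541)⁴ × 2.2976 = 0.122 × 0.8535 × 2.2976 = 0.2393.
T = exp(−0.2393) = 0.7872.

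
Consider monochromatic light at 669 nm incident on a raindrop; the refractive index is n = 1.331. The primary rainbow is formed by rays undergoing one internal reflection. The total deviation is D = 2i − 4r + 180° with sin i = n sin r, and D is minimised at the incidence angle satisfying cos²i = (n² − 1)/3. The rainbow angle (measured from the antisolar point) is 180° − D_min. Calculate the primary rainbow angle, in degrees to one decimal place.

42.4°

cos²i = (1.77156 − 1)/3 = 0.25719; i = arccos(0.50714) = 59.527°.
sin r = sin 59.527°/1.331 = 0.64753; r = 40.356°.
D_min = 2·59.527° − 4·40.356° + 180° = 137.630°.
Rainbow angle = 180° − D_min = 42.370°.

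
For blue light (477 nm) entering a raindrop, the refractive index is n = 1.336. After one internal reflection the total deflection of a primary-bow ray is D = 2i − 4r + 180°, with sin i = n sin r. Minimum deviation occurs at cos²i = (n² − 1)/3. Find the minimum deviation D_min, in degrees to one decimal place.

cos²i = (1.78490 − 1)/3 = 0.26163; i = arccos(0.51150) = 59.236°.
sin r = sin 59.236°/1.336 = 0.64318; r = 40.029°.
D_min = 2·59.236° − 4·40.029° + 180° = 138.356°.

138.4°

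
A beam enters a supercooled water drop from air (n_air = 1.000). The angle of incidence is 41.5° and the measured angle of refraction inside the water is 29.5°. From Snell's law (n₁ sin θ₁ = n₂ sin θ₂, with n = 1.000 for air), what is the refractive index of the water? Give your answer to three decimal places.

n = sin θ_i / sin θ_r = sin 41.5° / sin 29.5° = 0.6626 / 0.4924 = 1.3456.

1.346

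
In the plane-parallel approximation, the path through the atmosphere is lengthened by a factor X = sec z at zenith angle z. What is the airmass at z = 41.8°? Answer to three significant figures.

1.34

X = sec z = 1/cos 41.8° = 1/0.7455 = 1.3414.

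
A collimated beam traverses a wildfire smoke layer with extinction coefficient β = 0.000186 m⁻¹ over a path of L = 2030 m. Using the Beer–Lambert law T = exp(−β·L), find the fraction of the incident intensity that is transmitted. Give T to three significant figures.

τ = β·L = 0.000186 × 2030 = 0.3776.
T = exp(−0.3776) = 0.6855.

0.686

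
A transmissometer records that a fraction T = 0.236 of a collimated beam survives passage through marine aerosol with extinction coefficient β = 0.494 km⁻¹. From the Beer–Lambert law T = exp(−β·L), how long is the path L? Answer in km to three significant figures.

Beer–Lambert: T = exp(−βL) ⇒ L = −ln(T)/β = −ln(0.236)/0.494 = 1.4439/0.494 = 2.923 km.

2.92 km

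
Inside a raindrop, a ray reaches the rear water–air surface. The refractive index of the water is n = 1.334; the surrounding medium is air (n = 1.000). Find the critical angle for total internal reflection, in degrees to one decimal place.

sin θ_c = n_air / n = 1.000 / 1.334 = 0.7496.
θ_c = arcsin(0.7496) = 48.56°.

48.6°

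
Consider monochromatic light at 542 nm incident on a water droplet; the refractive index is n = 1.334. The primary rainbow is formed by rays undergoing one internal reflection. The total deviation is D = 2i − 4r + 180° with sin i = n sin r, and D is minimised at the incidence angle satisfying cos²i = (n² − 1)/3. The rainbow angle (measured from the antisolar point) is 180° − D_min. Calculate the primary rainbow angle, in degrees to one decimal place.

41.9°

cos²i = (1.77956 − 1)/3 = 0.25985; i = arccos(0.50976) = 59.352°.
sin r = sin 59.352°/1.334 = 0.64492; r = 40.159°.
D_min = 2·59.352° − 4·40.159° + 180° = 138.067°.
Rainbow angle = 180° − D_min = 41.933°.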